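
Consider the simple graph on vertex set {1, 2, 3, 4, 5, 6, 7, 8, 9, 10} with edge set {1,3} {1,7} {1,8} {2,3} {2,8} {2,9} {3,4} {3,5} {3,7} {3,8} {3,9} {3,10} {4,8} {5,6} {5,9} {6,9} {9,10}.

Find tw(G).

A width-2 tree decomposition is:
Bags: B1 = {2, 3, 9}  B2 = {2, 3, 8}  B3 = {3, 5, 9}  B4 = {3, 9, 10}  B5 = {1, 3, 8}  B6 = {3, 4, 8}  B7 = {5, 6, 9}  B8 = {1, 3, 7}
Tree: B1–B2, B1–B3, B1–B4, B2–B5, B2–B6, B3–B7, B5–B8
The largest bag has 3 vertices, giving width 2; this decomposition certifies tw(G) ≤ 2. On the other hand G contains the 3-clique {3, 5, 9}. A clique must lie in a single bag of any decomposition, so no decomposition can have width below 2. Combining the bounds, tw(G) = 2.

2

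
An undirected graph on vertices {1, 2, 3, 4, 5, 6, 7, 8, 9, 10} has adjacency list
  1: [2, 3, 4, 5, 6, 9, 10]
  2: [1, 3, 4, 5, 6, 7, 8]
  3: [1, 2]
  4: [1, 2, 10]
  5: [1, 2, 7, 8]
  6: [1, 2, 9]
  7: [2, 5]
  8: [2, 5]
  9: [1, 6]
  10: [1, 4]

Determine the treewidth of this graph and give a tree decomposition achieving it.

Each bag holds 3 vertices, so the decomposition has width 2, which upper-bounds the treewidth. Conversely, {2, 5, 8} is a clique of size 3, and the vertices of any clique must share a bag in every tree decomposition; so some bag has ≥ 3 vertices and tw(G) ≥ 2. The upper and lower bounds meet at 2, so that is the treewidth.

Treewidth 2.
One such decomposition:
Bags: B1 = {2, 5, 8}  B2 = {1, 2, 5}  B3 = {1, 2, 3}  B4 = {2, 5, 7}  B5 = {1, 2, 6}  B6 = {1, 6, 9}  B7 = {1, 2, 4}  B8 = {1, 4, 10}
Tree: B1–B2, B2–B3, B2–B4, B3–B5, B5–B6, B5–B7, B7–B8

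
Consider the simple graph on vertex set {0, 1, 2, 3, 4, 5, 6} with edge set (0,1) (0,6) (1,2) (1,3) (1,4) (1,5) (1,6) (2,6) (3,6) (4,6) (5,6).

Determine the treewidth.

2

A width-2 tree decomposition is:
Bags: B1 = {1, 2, 6}  B2 = {0, 1, 6}  B3 = {1, 5, 6}  B4 = {1, 3, 6}  B5 = {1, 4, 6}
Tree: B1–B2, B2–B3, B2–B4, B3–B5
Each bag holds 3 vertices, so the decomposition has width 2, which upper-bounds the treewidth. For the lower bound, the 3 vertices {0, 1, 6} are pairwise adjacent, and any tree decomposition puts a clique entirely inside one bag — forcing width ≥ 2. Therefore the treewidth is 2.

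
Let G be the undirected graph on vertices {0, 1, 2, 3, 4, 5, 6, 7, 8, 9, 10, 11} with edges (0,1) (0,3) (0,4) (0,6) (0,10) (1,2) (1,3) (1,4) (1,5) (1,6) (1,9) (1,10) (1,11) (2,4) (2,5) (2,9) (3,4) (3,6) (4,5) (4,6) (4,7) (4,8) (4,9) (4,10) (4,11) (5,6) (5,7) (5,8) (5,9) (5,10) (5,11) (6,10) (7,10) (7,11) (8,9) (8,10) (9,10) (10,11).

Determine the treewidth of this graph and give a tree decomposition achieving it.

Treewidth 4.
One optimal decomposition is:
Bags: B1 = {1, 4, 5, 9, 10}  B2 = {1, 4, 5, 6, 10}  B3 = {1, 4, 5, 10, 11}  B4 = {0, 1, 4, 6, 10}  B5 = {0, 1, 3, 4, 6}  B6 = {4, 5, 8, 9, 10}  B7 = {4, 5, 7, 10, 11}  B8 = {1, 2, 4, 5, 9}
Tree: B1–B2, B2–B3, B2–B4, B4–B5, B1–B6, B3–B7, B1–B8

The largest bag has 5 vertices, giving width 4; this decomposition certifies tw(G) ≤ 4. Conversely, {4, 5, 8, 9, 10} is a clique of size 5, and the vertices of any clique must share a bag in every tree decomposition; so some bag has ≥ 5 vertices and tw(G) ≥ 4. Therefore the treewidth is 4.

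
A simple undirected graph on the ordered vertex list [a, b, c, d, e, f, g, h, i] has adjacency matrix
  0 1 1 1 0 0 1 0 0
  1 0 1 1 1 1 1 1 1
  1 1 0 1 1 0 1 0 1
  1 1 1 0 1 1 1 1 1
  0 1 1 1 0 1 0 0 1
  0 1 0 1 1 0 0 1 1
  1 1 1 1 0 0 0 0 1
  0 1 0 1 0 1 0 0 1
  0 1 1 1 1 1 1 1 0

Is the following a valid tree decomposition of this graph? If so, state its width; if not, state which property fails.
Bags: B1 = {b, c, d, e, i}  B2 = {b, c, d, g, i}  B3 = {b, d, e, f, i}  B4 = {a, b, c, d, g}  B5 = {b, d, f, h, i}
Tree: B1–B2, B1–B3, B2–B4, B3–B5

Yes; width 4.

Every vertex of G appears in some bag (union = {a, b, c, d, e, f, g, h, i}); every edge is covered by a bag; and for each vertex v the set of bags containing v is connected in the bag tree. The decomposition is therefore valid. The largest bag has 5 vertices, so the width is 4.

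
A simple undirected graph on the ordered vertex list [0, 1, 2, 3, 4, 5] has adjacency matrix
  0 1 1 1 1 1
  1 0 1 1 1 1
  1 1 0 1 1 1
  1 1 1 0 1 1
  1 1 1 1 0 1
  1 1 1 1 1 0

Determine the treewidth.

5

A width-5 tree decomposition is:
Bags: B1 = {0, 1, 2, 3, 4, 5}
Tree: (single bag)
A single bag containing all 6 vertices is trivially a valid decomposition of width 5. Conversely, {0, 1, 2, 3, 4, 5} is a clique of size 6, and the vertices of any clique must share a bag in every tree decomposition; so some bag has ≥ 6 vertices and tw(G) ≥ 5. The upper and lower bounds meet at 5, so that is the treewidth.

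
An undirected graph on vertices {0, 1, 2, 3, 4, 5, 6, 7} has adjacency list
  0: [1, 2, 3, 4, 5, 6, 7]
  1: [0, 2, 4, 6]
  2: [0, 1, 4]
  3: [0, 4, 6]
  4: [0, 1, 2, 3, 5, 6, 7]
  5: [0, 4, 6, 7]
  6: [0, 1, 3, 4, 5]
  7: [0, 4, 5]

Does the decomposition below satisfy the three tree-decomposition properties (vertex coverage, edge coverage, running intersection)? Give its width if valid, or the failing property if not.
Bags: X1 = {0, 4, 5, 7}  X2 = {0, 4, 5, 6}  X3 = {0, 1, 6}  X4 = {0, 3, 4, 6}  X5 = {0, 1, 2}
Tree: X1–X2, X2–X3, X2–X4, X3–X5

No — edge (4,1) lies in no bag.

A tree decomposition must satisfy three properties: every vertex lies in some bag; for every edge, both endpoints lie together in some bag; and for every vertex, the bags containing it form a connected subtree. Here edge (4,1) lies in no bag, so the decomposition is invalid.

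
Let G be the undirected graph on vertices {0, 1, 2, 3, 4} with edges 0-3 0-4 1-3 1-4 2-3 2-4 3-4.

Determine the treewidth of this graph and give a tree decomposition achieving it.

Treewidth 2.
One such decomposition:
Bags: B1 = {1, 3, 4}  B2 = {2, 3, 4}  B3 = {0, 3, 4}
Tree: B1–B2, B1–B3

Each bag holds 3 vertices, so the decomposition has width 2, which upper-bounds the treewidth. For the lower bound, the 3 vertices {0, 3, 4} are pairwise adjacent, and any tree decomposition puts a clique entirely inside one bag — forcing width ≥ 2. The upper and lower bounds meet at 2, so that is the treewidth.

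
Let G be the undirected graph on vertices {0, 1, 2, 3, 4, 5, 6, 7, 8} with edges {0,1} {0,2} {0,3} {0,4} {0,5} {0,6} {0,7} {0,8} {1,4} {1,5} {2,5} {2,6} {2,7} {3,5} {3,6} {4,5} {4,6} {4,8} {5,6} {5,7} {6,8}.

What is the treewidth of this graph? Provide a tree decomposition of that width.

Treewidth 3.
One optimal decomposition is:
Bags: B1 = {0, 4, 5, 6}  B2 = {0, 3, 5, 6}  B3 = {0, 2, 5, 6}  B4 = {0, 4, 6, 8}  B5 = {0, 1, 4, 5}  B6 = {0, 2, 5, 7}
Tree: B1–B2, B2–B3, B1–B4, B1–B5, B3–B6

Every bag has size at most 4, so the width is 4 − 1 = 3 and tw(G) ≤ 3. For the lower bound, the 4 vertices {0, 4, 6, 8} are pairwise adjacent, and any tree decomposition puts a clique entirely inside one bag — forcing width ≥ 3. Hence tw(G) = 3 exactly.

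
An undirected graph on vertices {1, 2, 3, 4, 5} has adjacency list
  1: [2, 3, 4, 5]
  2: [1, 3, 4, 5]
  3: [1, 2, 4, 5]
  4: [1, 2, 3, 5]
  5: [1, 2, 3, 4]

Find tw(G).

4

A width-4 tree decomposition is:
Bags: B1 = {1, 2, 3, 4, 5}
Tree: (single bag)
With just one bag of size 5, the width is 5 − 1 = 4, so tw(G) ≤ 4. On the other hand G contains the 5-clique {1, 2, 3, 4, 5}. A clique must lie in a single bag of any decomposition, so no decomposition can have width below 4. Combining the bounds, tw(G) = 4.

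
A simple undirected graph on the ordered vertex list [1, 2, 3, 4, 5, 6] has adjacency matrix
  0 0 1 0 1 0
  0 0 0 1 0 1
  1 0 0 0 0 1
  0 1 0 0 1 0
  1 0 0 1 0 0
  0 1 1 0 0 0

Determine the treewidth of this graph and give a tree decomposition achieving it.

Treewidth 2.
Bags: B1 = {1, 3, 5}  B2 = {3, 4, 5}  B3 = {2, 3, 4}  B4 = {2, 3, 6}
Tree: B1–B2, B2–B3, B3–B4

Each bag holds 3 vertices, so the decomposition has width 2, which upper-bounds the treewidth. Since 3–1–5–4–2–6–3 is a cycle in G, G is not acyclic. Forests are exactly the graphs of treewidth ≤ 1, so tw(G) ≥ 2. Therefore the treewidth is 2.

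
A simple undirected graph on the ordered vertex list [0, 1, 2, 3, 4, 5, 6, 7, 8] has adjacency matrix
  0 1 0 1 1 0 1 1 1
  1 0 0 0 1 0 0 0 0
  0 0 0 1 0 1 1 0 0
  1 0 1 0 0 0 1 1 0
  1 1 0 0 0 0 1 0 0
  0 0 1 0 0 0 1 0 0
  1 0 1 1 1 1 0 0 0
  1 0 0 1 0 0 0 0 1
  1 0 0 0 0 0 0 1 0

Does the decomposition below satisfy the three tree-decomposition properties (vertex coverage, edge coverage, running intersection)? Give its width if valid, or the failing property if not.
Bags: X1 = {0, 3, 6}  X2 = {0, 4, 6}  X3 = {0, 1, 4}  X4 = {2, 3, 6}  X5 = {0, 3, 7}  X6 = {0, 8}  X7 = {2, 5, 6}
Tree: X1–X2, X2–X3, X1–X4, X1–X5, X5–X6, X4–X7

A tree decomposition must satisfy three properties: every vertex lies in some bag; for every edge, both endpoints lie together in some bag; and for every vertex, the bags containing it form a connected subtree. Here edge (7,8) lies in no bag, so the decomposition is invalid.

No — edge (7,8) lies in no bag.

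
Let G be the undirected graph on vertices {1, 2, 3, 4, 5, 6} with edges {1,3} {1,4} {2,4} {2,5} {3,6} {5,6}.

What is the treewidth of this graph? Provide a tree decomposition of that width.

Each bag holds 3 vertices, so the decomposition has width 2, which upper-bounds the treewidth. For the lower bound, G contains the cycle 6–3–1–4–2–5–6, so G is not a forest; only forests have treewidth ≤ 1, hence tw(G) ≥ 2. Hence tw(G) = 2 exactly.

Treewidth 2.
Bags: B1 = {1, 3, 6}  B2 = {1, 4, 6}  B3 = {2, 4, 6}  B4 = {2, 5, 6}
Tree: B1–B2, B2–B3, B3–B4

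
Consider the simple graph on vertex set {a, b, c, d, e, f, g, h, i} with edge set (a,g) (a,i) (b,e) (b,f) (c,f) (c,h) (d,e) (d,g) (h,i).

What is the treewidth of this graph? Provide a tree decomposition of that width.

Each bag holds 3 vertices, so the decomposition has width 2, which upper-bounds the treewidth. Since a–i–h–c–f–b–e–d–g–a is a cycle in G, G is not acyclic. Forests are exactly the graphs of treewidth ≤ 1, so tw(G) ≥ 2. The upper and lower bounds meet at 2, so that is the treewidth.

Treewidth 2.
One such decomposition:
Bags: B1 = {a, h, i}  B2 = {a, c, h}  B3 = {a, c, f}  B4 = {a, b, f}  B5 = {a, b, e}  B6 = {a, d, e}  B7 = {a, d, g}
Tree: B1–B2, B2–B3, B3–B4, B4–B5, B5–B6, B6–B7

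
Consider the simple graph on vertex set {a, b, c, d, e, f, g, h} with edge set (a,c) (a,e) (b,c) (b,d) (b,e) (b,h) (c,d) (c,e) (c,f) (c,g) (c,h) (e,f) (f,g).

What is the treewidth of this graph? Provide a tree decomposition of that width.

Every bag has size at most 3, so the width is 3 − 1 = 2 and tw(G) ≤ 2. Conversely, {c, f, g} is a clique of size 3, and the vertices of any clique must share a bag in every tree decomposition; so some bag has ≥ 3 vertices and tw(G) ≥ 2. Therefore the treewidth is 2.

Treewidth 2.
One such decomposition:
Bags: B1 = {b, c, h}  B2 = {b, c, e}  B3 = {a, c, e}  B4 = {c, e, f}  B5 = {b, c, d}  B6 = {c, f, g}
Tree: B1–B2, B2–B3, B3–B4, B2–B5, B4–B6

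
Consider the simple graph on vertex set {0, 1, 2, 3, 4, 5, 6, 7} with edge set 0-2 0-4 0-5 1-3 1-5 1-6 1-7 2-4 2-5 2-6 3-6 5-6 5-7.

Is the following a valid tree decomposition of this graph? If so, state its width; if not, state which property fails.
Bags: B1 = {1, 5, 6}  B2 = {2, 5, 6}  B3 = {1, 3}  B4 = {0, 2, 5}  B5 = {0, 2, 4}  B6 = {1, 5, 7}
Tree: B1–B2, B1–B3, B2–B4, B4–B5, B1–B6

No — edge (6,3) lies in no bag.

A tree decomposition must satisfy three properties: every vertex lies in some bag; for every edge, both endpoints lie together in some bag; and for every vertex, the bags containing it form a connected subtree. Here edge (6,3) lies in no bag, so the decomposition is invalid.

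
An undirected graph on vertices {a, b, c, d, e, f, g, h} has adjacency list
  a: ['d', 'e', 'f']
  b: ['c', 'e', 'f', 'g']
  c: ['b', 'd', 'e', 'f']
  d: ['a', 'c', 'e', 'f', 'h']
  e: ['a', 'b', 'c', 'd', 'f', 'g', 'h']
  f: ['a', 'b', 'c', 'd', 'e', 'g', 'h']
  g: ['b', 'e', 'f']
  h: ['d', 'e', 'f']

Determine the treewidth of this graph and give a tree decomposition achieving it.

The largest bag has 4 vertices, giving width 3; this decomposition certifies tw(G) ≤ 3. For the lower bound, the 4 vertices {d, e, f, h} are pairwise adjacent, and any tree decomposition puts a clique entirely inside one bag — forcing width ≥ 3. The upper and lower bounds meet at 3, so that is the treewidth.

Treewidth 3.
One optimal decomposition is:
Bags: B1 = {b, c, e, f}  B2 = {c, d, e, f}  B3 = {a, d, e, f}  B4 = {d, e, f, h}  B5 = {b, e, f, g}
Tree: B1–B2, B2–B3, B2–B4, B1–B5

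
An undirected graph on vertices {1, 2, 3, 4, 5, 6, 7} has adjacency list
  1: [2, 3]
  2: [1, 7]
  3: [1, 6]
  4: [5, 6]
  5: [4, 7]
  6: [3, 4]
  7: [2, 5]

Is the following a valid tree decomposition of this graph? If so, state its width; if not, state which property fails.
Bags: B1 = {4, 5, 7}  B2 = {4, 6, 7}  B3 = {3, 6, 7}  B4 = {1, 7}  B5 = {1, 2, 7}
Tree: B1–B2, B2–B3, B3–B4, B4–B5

No — edge (3,1) lies in no bag.

A tree decomposition must satisfy three properties: every vertex lies in some bag; for every edge, both endpoints lie together in some bag; and for every vertex, the bags containing it form a connected subtree. Here edge (3,1) lies in no bag, so the decomposition is invalid.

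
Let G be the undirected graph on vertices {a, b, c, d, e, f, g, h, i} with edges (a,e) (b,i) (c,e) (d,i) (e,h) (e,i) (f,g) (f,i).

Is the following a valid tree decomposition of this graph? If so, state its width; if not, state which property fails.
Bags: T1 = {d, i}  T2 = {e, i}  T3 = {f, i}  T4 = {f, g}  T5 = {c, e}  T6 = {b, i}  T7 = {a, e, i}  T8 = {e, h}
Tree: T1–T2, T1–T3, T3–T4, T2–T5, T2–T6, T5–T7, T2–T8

A tree decomposition must satisfy three properties: every vertex lies in some bag; for every edge, both endpoints lie together in some bag; and for every vertex, the bags containing it form a connected subtree. Here bags containing vertex i are not connected in the tree, so the decomposition is invalid.

No — bags containing vertex i are not connected in the tree.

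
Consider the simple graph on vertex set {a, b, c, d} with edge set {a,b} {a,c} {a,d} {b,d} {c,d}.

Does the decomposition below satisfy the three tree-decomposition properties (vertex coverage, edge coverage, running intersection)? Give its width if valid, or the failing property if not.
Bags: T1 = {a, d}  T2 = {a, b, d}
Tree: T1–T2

No — vertex c appears in no bag.

A tree decomposition must satisfy three properties: every vertex lies in some bag; for every edge, both endpoints lie together in some bag; and for every vertex, the bags containing it form a connected subtree. Here vertex c appears in no bag, so the decomposition is invalid.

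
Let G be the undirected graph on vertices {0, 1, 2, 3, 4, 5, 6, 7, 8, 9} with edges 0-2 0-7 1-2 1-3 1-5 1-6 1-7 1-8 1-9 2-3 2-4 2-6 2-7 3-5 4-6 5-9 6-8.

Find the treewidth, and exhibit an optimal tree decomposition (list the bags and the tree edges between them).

Treewidth 2.
Bags: B1 = {1, 2, 7}  B2 = {1, 2, 6}  B3 = {1, 2, 3}  B4 = {0, 2, 7}  B5 = {2, 4, 6}  B6 = {1, 3, 5}  B7 = {1, 5, 9}  B8 = {1, 6, 8}
Tree: B1–B2, B1–B3, B1–B4, B2–B5, B3–B6, B6–B7, B2–B8

Each bag holds 3 vertices, so the decomposition has width 2, which upper-bounds the treewidth. On the other hand G contains the 3-clique {0, 2, 7}. A clique must lie in a single bag of any decomposition, so no decomposition can have width below 2. Hence tw(G) = 2 exactly.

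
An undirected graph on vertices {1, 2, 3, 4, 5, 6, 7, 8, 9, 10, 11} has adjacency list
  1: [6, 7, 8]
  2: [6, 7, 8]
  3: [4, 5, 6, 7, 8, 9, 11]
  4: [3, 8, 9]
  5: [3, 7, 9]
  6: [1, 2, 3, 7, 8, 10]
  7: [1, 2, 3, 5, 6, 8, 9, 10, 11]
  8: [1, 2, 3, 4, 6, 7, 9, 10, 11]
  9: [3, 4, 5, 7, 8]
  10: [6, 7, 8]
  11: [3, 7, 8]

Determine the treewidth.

3

A width-3 tree decomposition is:
Bags: B1 = {2, 6, 7, 8}  B2 = {3, 6, 7, 8}  B3 = {3, 7, 8, 11}  B4 = {3, 7, 8, 9}  B5 = {3, 5, 7, 9}  B6 = {3, 4, 8, 9}  B7 = {6, 7, 8, 10}  B8 = {1, 6, 7, 8}
Tree: B1–B2, B2–B3, B2–B4, B4–B5, B4–B6, B2–B7, B7–B8
The largest bag has 4 vertices, giving width 3; this decomposition certifies tw(G) ≤ 3. On the other hand G contains the 4-clique {3, 4, 8, 9}. A clique must lie in a single bag of any decomposition, so no decomposition can have width below 3. Therefore the treewidth is 3.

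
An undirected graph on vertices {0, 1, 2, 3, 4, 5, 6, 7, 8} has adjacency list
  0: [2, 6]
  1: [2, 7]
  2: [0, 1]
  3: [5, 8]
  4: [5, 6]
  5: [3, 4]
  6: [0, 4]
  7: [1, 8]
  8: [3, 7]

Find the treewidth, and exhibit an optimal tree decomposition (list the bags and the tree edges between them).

The largest bag has 3 vertices, giving width 2; this decomposition certifies tw(G) ≤ 2. The edges 3–5–4–6–0–2–1–7–8–3 form a cycle, so G is not a tree and its treewidth is at least 2. Therefore the treewidth is 2.

Treewidth 2.
One optimal decomposition is:
Bags: B1 = {3, 4, 5}  B2 = {3, 4, 6}  B3 = {0, 3, 6}  B4 = {0, 2, 3}  B5 = {1, 2, 3}  B6 = {1, 3, 7}  B7 = {3, 7, 8}
Tree: B1–B2, B2–B3, B3–B4, B4–B5, B5–B6, B6–B7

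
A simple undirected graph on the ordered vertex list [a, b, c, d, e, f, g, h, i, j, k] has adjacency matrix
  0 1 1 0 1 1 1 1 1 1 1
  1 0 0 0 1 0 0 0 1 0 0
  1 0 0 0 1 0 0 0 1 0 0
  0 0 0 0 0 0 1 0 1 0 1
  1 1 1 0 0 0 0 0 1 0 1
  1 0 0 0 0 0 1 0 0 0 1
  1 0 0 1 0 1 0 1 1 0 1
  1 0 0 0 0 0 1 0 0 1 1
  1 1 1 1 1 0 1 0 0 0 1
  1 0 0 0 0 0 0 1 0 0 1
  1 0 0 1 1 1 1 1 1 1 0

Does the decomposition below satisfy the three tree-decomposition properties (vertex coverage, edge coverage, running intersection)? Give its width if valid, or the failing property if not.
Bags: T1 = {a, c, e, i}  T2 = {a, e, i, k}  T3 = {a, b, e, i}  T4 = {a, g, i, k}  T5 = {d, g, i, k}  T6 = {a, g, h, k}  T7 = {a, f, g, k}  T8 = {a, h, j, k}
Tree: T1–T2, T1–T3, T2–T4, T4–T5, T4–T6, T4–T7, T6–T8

Checking the three conditions: (i) the bags cover all of {a, b, c, d, e, f, g, h, i, j, k}; (ii) for each edge, some bag contains both endpoints; (iii) the bags containing any fixed vertex form a subtree. All hold, so the decomposition is valid with width 4 − 1 = 3.

Yes; width 3.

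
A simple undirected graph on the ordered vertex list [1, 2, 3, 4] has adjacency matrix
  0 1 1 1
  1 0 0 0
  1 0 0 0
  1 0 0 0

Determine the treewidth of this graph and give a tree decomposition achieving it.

Every bag has size at most 2, so the width is 2 − 1 = 1 and tw(G) ≤ 1. G has an edge, so its treewidth is at least 1. Therefore the treewidth is 1.

Treewidth 1.
Bags: B1 = {1, 4}  B2 = {1, 3}  B3 = {1, 2}
Tree: B1–B2, B2–B3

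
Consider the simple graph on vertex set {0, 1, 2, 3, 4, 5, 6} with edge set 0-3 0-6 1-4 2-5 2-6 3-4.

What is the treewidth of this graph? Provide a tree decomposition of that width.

Treewidth 1.
One optimal decomposition is:
Bags: B1 = {2, 5}  B2 = {2, 6}  B3 = {0, 6}  B4 = {0, 3}  B5 = {3, 4}  B6 = {1, 4}
Tree: B1–B2, B2–B3, B3–B4, B4–B5, B5–B6

The largest bag has 2 vertices, giving width 1; this decomposition certifies tw(G) ≤ 1. G has an edge, so its treewidth is at least 1. Combining the bounds, tw(G) = 1.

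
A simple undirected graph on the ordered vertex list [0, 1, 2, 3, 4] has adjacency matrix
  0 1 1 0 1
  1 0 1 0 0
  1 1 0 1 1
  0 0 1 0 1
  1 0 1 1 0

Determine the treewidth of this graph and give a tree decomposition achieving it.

Each bag holds 3 vertices, so the decomposition has width 2, which upper-bounds the treewidth. For the lower bound, the 3 vertices {0, 1, 2} are pairwise adjacent, and any tree decomposition puts a clique entirely inside one bag — forcing width ≥ 2. The upper and lower bounds meet at 2, so that is the treewidth.

Treewidth 2.
One optimal decomposition is:
Bags: B1 = {0, 1, 2}  B2 = {0, 2, 4}  B3 = {2, 3, 4}
Tree: B1–B2, B2–B3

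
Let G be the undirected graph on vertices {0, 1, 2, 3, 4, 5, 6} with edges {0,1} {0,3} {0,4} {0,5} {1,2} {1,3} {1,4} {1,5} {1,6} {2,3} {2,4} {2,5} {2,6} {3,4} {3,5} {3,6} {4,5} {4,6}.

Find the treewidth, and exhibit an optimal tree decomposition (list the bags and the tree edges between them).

Treewidth 4.
One optimal decomposition is:
Bags: B1 = {1, 2, 3, 4, 6}  B2 = {1, 2, 3, 4, 5}  B3 = {0, 1, 3, 4, 5}
Tree: B1–B2, B2–B3

Every bag has size at most 5, so the width is 5 − 1 = 4 and tw(G) ≤ 4. For the lower bound, the 5 vertices {0, 1, 3, 4, 5} are pairwise adjacent, and any tree decomposition puts a clique entirely inside one bag — forcing width ≥ 4. Therefore the treewidth is 4.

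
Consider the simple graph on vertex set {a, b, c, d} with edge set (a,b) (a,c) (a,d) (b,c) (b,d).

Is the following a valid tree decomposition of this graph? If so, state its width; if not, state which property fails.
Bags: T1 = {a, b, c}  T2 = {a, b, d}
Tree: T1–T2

Checking the three conditions: (i) the bags cover all of {a, b, c, d}; (ii) for each edge, some bag contains both endpoints; (iii) the bags containing any fixed vertex form a subtree. All hold, so the decomposition is valid with width 3 − 1 = 2.

Yes; width 2.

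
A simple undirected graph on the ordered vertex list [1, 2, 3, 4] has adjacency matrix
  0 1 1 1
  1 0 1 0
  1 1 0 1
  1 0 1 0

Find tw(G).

A width-2 tree decomposition is:
Bags: B1 = {1, 2, 3}  B2 = {1, 3, 4}
Tree: B1–B2
Every bag has size at most 3, so the width is 3 − 1 = 2 and tw(G) ≤ 2. For the lower bound, the 3 vertices {1, 2, 3} are pairwise adjacent, and any tree decomposition puts a clique entirely inside one bag — forcing width ≥ 2. Hence tw(G) = 2 exactly.

2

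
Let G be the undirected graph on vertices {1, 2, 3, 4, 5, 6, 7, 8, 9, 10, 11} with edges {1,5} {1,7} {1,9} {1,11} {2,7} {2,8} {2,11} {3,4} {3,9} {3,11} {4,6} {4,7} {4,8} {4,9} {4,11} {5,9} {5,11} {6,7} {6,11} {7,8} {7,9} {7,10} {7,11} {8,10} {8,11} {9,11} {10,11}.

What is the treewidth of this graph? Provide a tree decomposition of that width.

Treewidth 3.
One such decomposition:
Bags: B1 = {4, 7, 8, 11}  B2 = {4, 6, 7, 11}  B3 = {4, 7, 9, 11}  B4 = {2, 7, 8, 11}  B5 = {3, 4, 9, 11}  B6 = {1, 7, 9, 11}  B7 = {1, 5, 9, 11}  B8 = {7, 8, 10, 11}
Tree: B1–B2, B1–B3, B1–B4, B3–B5, B3–B6, B6–B7, B4–B8

Each bag holds 4 vertices, so the decomposition has width 3, which upper-bounds the treewidth. Conversely, {3, 4, 9, 11} is a clique of size 4, and the vertices of any clique must share a bag in every tree decomposition; so some bag has ≥ 4 vertices and tw(G) ≥ 3. Hence tw(G) = 3 exactly.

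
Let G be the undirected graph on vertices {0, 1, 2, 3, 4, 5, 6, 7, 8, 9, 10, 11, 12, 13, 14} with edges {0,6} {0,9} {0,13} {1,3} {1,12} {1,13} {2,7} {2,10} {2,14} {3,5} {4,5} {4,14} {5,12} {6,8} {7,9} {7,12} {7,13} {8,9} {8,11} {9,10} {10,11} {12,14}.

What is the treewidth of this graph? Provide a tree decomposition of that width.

Every bag has size at most 4, so the width is 4 − 1 = 3 and tw(G) ≤ 3. For the lower bound: the 4 vertex sets {3,4,5}, {1}, {12}, {2,7,13,14} are disjoint, each induces a connected subgraph, and every pair is joined by at least one edge of G. Contracting each set to a single vertex therefore yields K_{4} as a minor, and since treewidth is minor-monotone, tw(G) ≥ tw(K_{4}) = 3. The upper and lower bounds meet at 3, so that is the treewidth.

Treewidth 3.
One such decomposition:
Bags: B1 = {1, 3, 4, 5}  B2 = {1, 4, 5, 12}  B3 = {1, 4, 12, 14}  B4 = {1, 12, 13, 14}  B5 = {7, 12, 13, 14}  B6 = {2, 7, 13, 14}  B7 = {0, 2, 7, 13}  B8 = {0, 2, 7, 9}  B9 = {0, 2, 9, 10}  B10 = {0, 6, 9, 10}  B11 = {6, 8, 9, 10}  B12 = {6, 8, 10, 11}
Tree: B1–B2, B2–B3, B3–B4, B4–B5, B5–B6, B6–B7, B7–B8, B8–B9, B9–B10, B10–B11, B11–B12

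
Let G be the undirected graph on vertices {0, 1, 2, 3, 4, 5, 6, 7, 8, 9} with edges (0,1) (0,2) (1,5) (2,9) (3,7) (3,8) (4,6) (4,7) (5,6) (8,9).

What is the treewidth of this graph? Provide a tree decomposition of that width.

Treewidth 2.
Bags: B1 = {3, 4, 7}  B2 = {3, 4, 6}  B3 = {3, 5, 6}  B4 = {1, 3, 5}  B5 = {0, 1, 3}  B6 = {0, 2, 3}  B7 = {2, 3, 9}  B8 = {3, 8, 9}
Tree: B1–B2, B2–B3, B3–B4, B4–B5, B5–B6, B6–B7, B7–B8

The largest bag has 3 vertices, giving width 2; this decomposition certifies tw(G) ≤ 2. For the lower bound, G contains the cycle 3–7–4–6–5–1–0–2–9–8–3, so G is not a forest; only forests have treewidth ≤ 1, hence tw(G) ≥ 2. Hence tw(G) = 2 exactly.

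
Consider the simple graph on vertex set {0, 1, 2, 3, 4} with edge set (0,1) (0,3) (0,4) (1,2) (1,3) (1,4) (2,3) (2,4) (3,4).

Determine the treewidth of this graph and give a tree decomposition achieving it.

Treewidth 3.
One optimal decomposition is:
Bags: B1 = {0, 1, 3, 4}  B2 = {1, 2, 3, 4}
Tree: B1–B2

Every bag has size at most 4, so the width is 4 − 1 = 3 and tw(G) ≤ 3. On the other hand G contains the 4-clique {0, 1, 3, 4}. A clique must lie in a single bag of any decomposition, so no decomposition can have width below 3. Combining the bounds, tw(G) = 3.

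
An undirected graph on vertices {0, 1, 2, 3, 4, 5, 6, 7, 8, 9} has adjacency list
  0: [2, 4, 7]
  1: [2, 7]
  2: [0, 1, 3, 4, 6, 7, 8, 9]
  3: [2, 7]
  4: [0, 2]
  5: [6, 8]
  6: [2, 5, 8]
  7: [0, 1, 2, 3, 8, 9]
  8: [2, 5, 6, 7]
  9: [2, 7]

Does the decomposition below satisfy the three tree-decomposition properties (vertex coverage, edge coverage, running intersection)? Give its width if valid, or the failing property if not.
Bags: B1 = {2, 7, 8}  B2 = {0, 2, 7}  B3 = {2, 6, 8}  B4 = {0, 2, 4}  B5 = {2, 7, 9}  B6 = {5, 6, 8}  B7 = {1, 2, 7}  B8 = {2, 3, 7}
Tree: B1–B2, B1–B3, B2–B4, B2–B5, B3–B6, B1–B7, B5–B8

Checking the three conditions: (i) the bags cover all of {0, 1, 2, 3, 4, 5, 6, 7, 8, 9}; (ii) for each edge, some bag contains both endpoints; (iii) the bags containing any fixed vertex form a subtree. All hold, so the decomposition is valid with width 3 − 1 = 2.

Yes; width 2.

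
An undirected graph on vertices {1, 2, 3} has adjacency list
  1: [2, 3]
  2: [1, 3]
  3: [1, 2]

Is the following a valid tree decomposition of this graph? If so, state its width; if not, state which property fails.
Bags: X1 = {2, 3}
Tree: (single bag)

A tree decomposition must satisfy three properties: every vertex lies in some bag; for every edge, both endpoints lie together in some bag; and for every vertex, the bags containing it form a connected subtree. Here vertex 1 appears in no bag, so the decomposition is invalid.

No — vertex 1 appears in no bag.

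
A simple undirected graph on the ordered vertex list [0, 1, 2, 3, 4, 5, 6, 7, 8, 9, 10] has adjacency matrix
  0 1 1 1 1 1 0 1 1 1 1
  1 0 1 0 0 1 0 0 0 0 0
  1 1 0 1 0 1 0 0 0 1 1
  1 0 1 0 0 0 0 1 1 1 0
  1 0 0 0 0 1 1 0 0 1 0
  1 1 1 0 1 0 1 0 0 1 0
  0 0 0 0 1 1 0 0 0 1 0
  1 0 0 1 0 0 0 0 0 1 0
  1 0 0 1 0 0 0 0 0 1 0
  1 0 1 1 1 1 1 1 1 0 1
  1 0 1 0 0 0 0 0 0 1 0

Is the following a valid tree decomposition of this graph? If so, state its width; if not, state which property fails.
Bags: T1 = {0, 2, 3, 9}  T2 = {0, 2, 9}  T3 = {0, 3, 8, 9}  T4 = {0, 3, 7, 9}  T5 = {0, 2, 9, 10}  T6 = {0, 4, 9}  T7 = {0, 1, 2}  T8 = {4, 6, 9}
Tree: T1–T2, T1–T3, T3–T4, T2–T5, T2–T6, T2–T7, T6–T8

No — vertex 5 appears in no bag.

A tree decomposition must satisfy three properties: every vertex lies in some bag; for every edge, both endpoints lie together in some bag; and for every vertex, the bags containing it form a connected subtree. Here vertex 5 appears in no bag, so the decomposition is invalid.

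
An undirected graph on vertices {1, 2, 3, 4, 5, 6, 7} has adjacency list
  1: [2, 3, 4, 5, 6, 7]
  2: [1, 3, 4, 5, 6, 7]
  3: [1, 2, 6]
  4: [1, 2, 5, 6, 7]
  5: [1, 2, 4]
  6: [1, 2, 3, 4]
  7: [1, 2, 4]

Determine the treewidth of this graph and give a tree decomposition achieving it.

Treewidth 3.
One optimal decomposition is:
Bags: B1 = {1, 2, 4, 6}  B2 = {1, 2, 4, 5}  B3 = {1, 2, 4, 7}  B4 = {1, 2, 3, 6}
Tree: B1–B2, B1–B3, B1–B4

Every bag has size at most 4, so the width is 4 − 1 = 3 and tw(G) ≤ 3. For the lower bound, the 4 vertices {1, 2, 3, 6} are pairwise adjacent, and any tree decomposition puts a clique entirely inside one bag — forcing width ≥ 3. The upper and lower bounds meet at 3, so that is the treewidth.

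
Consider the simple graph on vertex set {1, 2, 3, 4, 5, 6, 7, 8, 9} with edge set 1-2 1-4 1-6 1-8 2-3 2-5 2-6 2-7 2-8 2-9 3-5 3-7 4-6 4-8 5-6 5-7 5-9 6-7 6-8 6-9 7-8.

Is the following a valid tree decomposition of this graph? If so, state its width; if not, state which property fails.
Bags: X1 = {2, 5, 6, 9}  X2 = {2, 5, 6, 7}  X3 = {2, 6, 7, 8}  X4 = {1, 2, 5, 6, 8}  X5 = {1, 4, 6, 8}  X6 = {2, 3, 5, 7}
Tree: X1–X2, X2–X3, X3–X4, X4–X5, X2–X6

A tree decomposition must satisfy three properties: every vertex lies in some bag; for every edge, both endpoints lie together in some bag; and for every vertex, the bags containing it form a connected subtree. Here bags containing vertex 5 are not connected in the tree, so the decomposition is invalid.

No — bags containing vertex 5 are not connected in the tree.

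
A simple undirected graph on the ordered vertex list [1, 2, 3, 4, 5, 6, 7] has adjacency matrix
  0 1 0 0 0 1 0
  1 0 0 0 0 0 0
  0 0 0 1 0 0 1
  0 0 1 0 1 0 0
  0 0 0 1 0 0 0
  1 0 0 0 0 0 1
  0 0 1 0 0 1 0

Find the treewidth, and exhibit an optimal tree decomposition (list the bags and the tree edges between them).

Treewidth 1.
Bags: B1 = {4, 5}  B2 = {3, 4}  B3 = {3, 7}  B4 = {6, 7}  B5 = {1, 6}  B6 = {1, 2}
Tree: B1–B2, B2–B3, B3–B4, B4–B5, B5–B6

Every bag has size at most 2, so the width is 2 − 1 = 1 and tw(G) ≤ 1. G has an edge, so its treewidth is at least 1. Hence tw(G) = 1 exactly.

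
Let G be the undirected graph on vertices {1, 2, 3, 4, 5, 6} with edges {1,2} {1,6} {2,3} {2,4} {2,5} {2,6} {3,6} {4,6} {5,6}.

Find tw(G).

2

A width-2 tree decomposition is:
Bags: B1 = {2, 5, 6}  B2 = {2, 3, 6}  B3 = {2, 4, 6}  B4 = {1, 2, 6}
Tree: B1–B2, B2–B3, B1–B4
The largest bag has 3 vertices, giving width 2; this decomposition certifies tw(G) ≤ 2. Conversely, {1, 2, 6} is a clique of size 3, and the vertices of any clique must share a bag in every tree decomposition; so some bag has ≥ 3 vertices and tw(G) ≥ 2. Combining the bounds, tw(G) = 2.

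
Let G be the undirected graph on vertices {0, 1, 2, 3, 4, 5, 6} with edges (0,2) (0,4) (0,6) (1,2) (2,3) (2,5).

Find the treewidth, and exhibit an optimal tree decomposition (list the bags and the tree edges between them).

The largest bag has 2 vertices, giving width 1; this decomposition certifies tw(G) ≤ 1. Any graph with an edge has treewidth ≥ 1, and G has the edge 2–5. Hence tw(G) = 1 exactly.

Treewidth 1.
One optimal decomposition is:
Bags: B1 = {2, 5}  B2 = {2, 3}  B3 = {1, 2}  B4 = {0, 2}  B5 = {0, 4}  B6 = {0, 6}
Tree: B1–B2, B2–B3, B3–B4, B4–B5, B4–B6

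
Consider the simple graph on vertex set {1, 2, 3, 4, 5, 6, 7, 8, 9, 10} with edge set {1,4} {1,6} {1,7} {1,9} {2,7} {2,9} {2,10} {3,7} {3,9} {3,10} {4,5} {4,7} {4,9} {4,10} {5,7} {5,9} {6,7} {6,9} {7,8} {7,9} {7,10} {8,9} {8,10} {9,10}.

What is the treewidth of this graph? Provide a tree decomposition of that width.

Treewidth 3.
Bags: B1 = {4, 5, 7, 9}  B2 = {4, 7, 9, 10}  B3 = {1, 4, 7, 9}  B4 = {1, 6, 7, 9}  B5 = {7, 8, 9, 10}  B6 = {2, 7, 9, 10}  B7 = {3, 7, 9, 10}
Tree: B1–B2, B2–B3, B3–B4, B2–B5, B2–B6, B5–B7

Each bag holds 4 vertices, so the decomposition has width 3, which upper-bounds the treewidth. Conversely, {1, 4, 7, 9} is a clique of size 4, and the vertices of any clique must share a bag in every tree decomposition; so some bag has ≥ 4 vertices and tw(G) ≥ 3. Combining the bounds, tw(G) = 3.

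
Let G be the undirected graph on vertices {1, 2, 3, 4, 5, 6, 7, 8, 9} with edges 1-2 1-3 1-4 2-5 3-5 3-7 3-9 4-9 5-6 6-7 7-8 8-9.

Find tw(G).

3

A width-3 tree decomposition is:
Bags: B1 = {1, 2, 4, 5}  B2 = {1, 3, 4, 5}  B3 = {3, 4, 5, 9}  B4 = {3, 5, 6, 9}  B5 = {3, 6, 7, 9}  B6 = {6, 7, 8, 9}
Tree: B1–B2, B2–B3, B3–B4, B4–B5, B5–B6
Every bag has size at most 4, so the width is 4 − 1 = 3 and tw(G) ≤ 3. For the lower bound: the 4 vertex sets {1,2,4}, {5}, {3}, {6,7,8,9} are disjoint, each induces a connected subgraph, and every pair is joined by at least one edge of G. Contracting each set to a single vertex therefore yields K_{4} as a minor, and since treewidth is minor-monotone, tw(G) ≥ tw(K_{4}) = 3. The upper and lower bounds meet at 3, so that is the treewidth.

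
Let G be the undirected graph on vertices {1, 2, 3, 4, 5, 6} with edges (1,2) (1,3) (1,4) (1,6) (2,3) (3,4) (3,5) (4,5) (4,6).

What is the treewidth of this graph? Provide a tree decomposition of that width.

The largest bag has 3 vertices, giving width 2; this decomposition certifies tw(G) ≤ 2. On the other hand G contains the 3-clique {1, 2, 3}. A clique must lie in a single bag of any decomposition, so no decomposition can have width below 2. Hence tw(G) = 2 exactly.

Treewidth 2.
One optimal decomposition is:
Bags: B1 = {1, 2, 3}  B2 = {1, 3, 4}  B3 = {3, 4, 5}  B4 = {1, 4, 6}
Tree: B1–B2, B2–B3, B2–B4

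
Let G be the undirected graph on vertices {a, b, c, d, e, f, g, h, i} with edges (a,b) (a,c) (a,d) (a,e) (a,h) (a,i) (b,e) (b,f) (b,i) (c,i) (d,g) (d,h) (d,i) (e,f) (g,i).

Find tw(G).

2

A width-2 tree decomposition is:
Bags: B1 = {a, d, i}  B2 = {d, g, i}  B3 = {a, c, i}  B4 = {a, b, i}  B5 = {a, d, h}  B6 = {a, b, e}  B7 = {b, e, f}
Tree: B1–B2, B1–B3, B1–B4, B1–B5, B4–B6, B6–B7
Each bag holds 3 vertices, so the decomposition has width 2, which upper-bounds the treewidth. On the other hand G contains the 3-clique {d, g, i}. A clique must lie in a single bag of any decomposition, so no decomposition can have width below 2. Hence tw(G) = 2 exactly.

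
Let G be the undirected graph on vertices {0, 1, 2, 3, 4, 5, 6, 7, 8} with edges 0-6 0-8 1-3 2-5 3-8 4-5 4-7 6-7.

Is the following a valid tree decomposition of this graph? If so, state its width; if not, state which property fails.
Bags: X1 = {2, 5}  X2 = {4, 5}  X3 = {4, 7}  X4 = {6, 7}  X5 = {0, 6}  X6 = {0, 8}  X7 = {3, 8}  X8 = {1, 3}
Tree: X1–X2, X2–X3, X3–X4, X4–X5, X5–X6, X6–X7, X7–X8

Yes; width 1.

Every vertex of G appears in some bag (union = {0, 1, 2, 3, 4, 5, 6, 7, 8}); every edge is covered by a bag; and for each vertex v the set of bags containing v is connected in the bag tree. The decomposition is therefore valid. The largest bag has 2 vertices, so the width is 1.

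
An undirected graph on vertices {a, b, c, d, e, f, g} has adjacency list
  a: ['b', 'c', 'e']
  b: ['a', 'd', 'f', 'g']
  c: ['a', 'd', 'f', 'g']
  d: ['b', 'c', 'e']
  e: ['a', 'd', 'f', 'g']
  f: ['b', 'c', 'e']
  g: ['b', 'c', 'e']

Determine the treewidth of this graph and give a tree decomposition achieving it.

Each bag holds 4 vertices, so the decomposition has width 3, which upper-bounds the treewidth. For the lower bound: the 4 vertex sets {d,e}, {b,g}, {c}, {f} are disjoint, each induces a connected subgraph, and every pair is joined by at least one edge of G. Contracting each set to a single vertex therefore yields K_{4} as a minor, and since treewidth is minor-monotone, tw(G) ≥ tw(K_{4}) = 3. Hence tw(G) = 3 exactly.

Treewidth 3.
Bags: B1 = {b, c, d, e}  B2 = {b, c, e, g}  B3 = {b, c, e, f}  B4 = {a, b, c, e}
Tree: B1–B2, B2–B3, B3–B4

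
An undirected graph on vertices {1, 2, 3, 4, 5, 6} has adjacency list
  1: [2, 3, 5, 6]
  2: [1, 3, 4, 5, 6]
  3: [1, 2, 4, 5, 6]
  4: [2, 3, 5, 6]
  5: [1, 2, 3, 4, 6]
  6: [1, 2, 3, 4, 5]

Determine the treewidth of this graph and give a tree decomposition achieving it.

Every bag has size at most 5, so the width is 5 − 1 = 4 and tw(G) ≤ 4. On the other hand G contains the 5-clique {1, 2, 3, 5, 6}. A clique must lie in a single bag of any decomposition, so no decomposition can have width below 4. The upper and lower bounds meet at 4, so that is the treewidth.

Treewidth 4.
One optimal decomposition is:
Bags: B1 = {2, 3, 4, 5, 6}  B2 = {1, 2, 3, 5, 6}
Tree: B1–B2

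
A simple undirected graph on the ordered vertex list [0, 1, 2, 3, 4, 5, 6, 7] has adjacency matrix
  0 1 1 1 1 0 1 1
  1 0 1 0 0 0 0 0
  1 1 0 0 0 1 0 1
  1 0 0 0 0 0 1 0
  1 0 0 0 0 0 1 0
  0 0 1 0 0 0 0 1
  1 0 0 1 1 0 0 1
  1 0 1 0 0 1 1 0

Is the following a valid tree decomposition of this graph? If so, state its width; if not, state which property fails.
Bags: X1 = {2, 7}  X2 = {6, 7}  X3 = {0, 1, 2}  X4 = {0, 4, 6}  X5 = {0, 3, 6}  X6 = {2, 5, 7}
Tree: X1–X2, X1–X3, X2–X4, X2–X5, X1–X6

A tree decomposition must satisfy three properties: every vertex lies in some bag; for every edge, both endpoints lie together in some bag; and for every vertex, the bags containing it form a connected subtree. Here edge (0,7) lies in no bag, so the decomposition is invalid.

No — edge (0,7) lies in no bag.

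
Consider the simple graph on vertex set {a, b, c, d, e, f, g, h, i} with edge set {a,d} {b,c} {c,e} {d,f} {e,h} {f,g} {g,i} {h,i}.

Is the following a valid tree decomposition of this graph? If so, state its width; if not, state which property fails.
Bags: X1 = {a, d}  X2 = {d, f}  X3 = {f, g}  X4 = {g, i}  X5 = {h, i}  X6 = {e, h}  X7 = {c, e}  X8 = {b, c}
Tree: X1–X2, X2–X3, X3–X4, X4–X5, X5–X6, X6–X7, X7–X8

Yes; width 1.

Every vertex of G appears in some bag (union = {a, b, c, d, e, f, g, h, i}); every edge is covered by a bag; and for each vertex v the set of bags containing v is connected in the bag tree. The decomposition is therefore valid. The largest bag has 2 vertices, so the width is 1.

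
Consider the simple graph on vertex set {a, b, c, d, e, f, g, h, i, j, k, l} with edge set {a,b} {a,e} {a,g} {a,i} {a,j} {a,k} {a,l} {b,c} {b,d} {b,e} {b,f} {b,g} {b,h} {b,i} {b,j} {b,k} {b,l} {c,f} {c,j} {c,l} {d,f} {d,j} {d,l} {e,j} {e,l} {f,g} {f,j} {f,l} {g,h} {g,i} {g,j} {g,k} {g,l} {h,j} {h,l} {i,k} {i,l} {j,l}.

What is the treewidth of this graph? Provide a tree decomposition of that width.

The largest bag has 5 vertices, giving width 4; this decomposition certifies tw(G) ≤ 4. For the lower bound, the 5 vertices {a, b, g, j, l} are pairwise adjacent, and any tree decomposition puts a clique entirely inside one bag — forcing width ≥ 4. The upper and lower bounds meet at 4, so that is the treewidth.

Treewidth 4.
Bags: B1 = {a, b, g, j, l}  B2 = {b, f, g, j, l}  B3 = {b, g, h, j, l}  B4 = {a, b, e, j, l}  B5 = {b, c, f, j, l}  B6 = {a, b, g, i, l}  B7 = {b, d, f, j, l}  B8 = {a, b, g, i, k}
Tree: B1–B2, B2–B3, B1–B4, B2–B5, B1–B6, B2–B7, B6–B8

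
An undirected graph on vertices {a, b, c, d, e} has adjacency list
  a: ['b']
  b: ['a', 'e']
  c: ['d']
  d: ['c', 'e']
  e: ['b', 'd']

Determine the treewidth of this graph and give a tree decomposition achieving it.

Every bag has size at most 2, so the width is 2 − 1 = 1 and tw(G) ≤ 1. Since G has at least one edge (e.g. d–e), it is not an edgeless graph, so tw(G) ≥ 1. The upper and lower bounds meet at 1, so that is the treewidth.

Treewidth 1.
One such decomposition:
Bags: B1 = {d, e}  B2 = {b, e}  B3 = {a, b}  B4 = {c, d}
Tree: B1–B2, B2–B3, B1–B4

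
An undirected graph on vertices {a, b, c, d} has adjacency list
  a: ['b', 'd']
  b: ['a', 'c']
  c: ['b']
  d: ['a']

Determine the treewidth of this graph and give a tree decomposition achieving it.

Every bag has size at most 2, so the width is 2 − 1 = 1 and tw(G) ≤ 1. Since G has at least one edge (e.g. c–b), it is not an edgeless graph, so tw(G) ≥ 1. The upper and lower bounds meet at 1, so that is the treewidth.

Treewidth 1.
One optimal decomposition is:
Bags: B1 = {b, c}  B2 = {a, b}  B3 = {a, d}
Tree: B1–B2, B2–B3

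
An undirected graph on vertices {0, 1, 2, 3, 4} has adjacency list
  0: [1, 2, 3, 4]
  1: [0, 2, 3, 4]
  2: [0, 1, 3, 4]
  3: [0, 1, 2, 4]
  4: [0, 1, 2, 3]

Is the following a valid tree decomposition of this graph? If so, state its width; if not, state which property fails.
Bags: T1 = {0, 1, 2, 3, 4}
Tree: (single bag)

Checking the three conditions: (i) the bags cover all of {0, 1, 2, 3, 4}; (ii) for each edge, some bag contains both endpoints; (iii) the bags containing any fixed vertex form a subtree. All hold, so the decomposition is valid with width 5 − 1 = 4.

Yes; width 4.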